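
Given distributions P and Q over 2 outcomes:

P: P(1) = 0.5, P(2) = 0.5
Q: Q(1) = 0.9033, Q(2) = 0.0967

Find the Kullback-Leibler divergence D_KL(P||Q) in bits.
0.7585 bits

D_KL(P||Q) = Σ P(x) log₂(P(x)/Q(x))

Computing term by term:
  P(1)·log₂(P(1)/Q(1)) = 0.5·log₂(0.5/0.9033) = -0.42664
  P(2)·log₂(P(2)/Q(2)) = 0.5·log₂(0.5/0.0967) = 1.18517

D_KL(P||Q) = -0.42664 + 1.18517 = 0.75853 ≈ 0.7585 bits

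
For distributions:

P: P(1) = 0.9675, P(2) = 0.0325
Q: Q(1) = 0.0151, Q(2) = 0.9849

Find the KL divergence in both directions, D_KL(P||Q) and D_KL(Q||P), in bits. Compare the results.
D_KL(P||Q) = 5.6466 bits, D_KL(Q||P) = 4.7565 bits. D_KL(P||Q) is larger than D_KL(Q||P) by 0.8901 bits; the two directions differ.

D_KL(P||Q) = Σ P(x) log₂(P(x)/Q(x))

Computing term by term:
  P(1)·log₂(P(1)/Q(1)) = 0.9675·log₂(0.9675/0.0151) = 5.80659
  P(2)·log₂(P(2)/Q(2)) = 0.0325·log₂(0.0325/0.9849) = -0.15995

D_KL(P||Q) = 5.80659 - 0.15995 = 5.64664 ≈ 5.6466 bits

D_KL(Q||P) = Σ Q(x) log₂(Q(x)/P(x))

Computing term by term:
  Q(1)·log₂(Q(1)/P(1)) = 0.0151·log₂(0.0151/0.9675) = -0.09062
  Q(2)·log₂(Q(2)/P(2)) = 0.9849·log₂(0.9849/0.0325) = 4.84715

D_KL(Q||P) = -0.09062 + 4.84715 = 4.75653 ≈ 4.7565 bits

These are NOT equal (difference: 0.8901 bits). KL divergence is asymmetric: D_KL(P||Q) ≠ D_KL(Q||P) in general.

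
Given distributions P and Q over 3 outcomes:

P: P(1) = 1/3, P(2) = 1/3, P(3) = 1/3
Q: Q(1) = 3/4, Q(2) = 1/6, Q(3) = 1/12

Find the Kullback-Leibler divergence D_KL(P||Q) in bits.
0.6100 bits

D_KL(P||Q) = Σ P(x) log₂(P(x)/Q(x))

Computing term by term:
  P(1)·log₂(P(1)/Q(1)) = (1/3)·log₂((1/3)/(3/4)) = -0.38998
  P(2)·log₂(P(2)/Q(2)) = (1/3)·log₂((1/3)/(1/6)) = 0.33333
  P(3)·log₂(P(3)/Q(3)) = (1/3)·log₂((1/3)/(1/12)) = 0.66667

D_KL(P||Q) = -0.38998 + 0.33333 + 0.66667 = 0.61002 ≈ 0.6100 bits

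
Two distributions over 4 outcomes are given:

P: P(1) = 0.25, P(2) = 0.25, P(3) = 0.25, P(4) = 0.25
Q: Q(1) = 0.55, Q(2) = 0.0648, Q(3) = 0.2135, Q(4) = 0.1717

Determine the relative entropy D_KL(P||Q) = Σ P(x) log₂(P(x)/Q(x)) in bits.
0.3950 bits

D_KL(P||Q) = Σ P(x) log₂(P(x)/Q(x))

Computing term by term:
  P(1)·log₂(P(1)/Q(1)) = 0.25·log₂(0.25/0.55) = -0.28438
  P(2)·log₂(P(2)/Q(2)) = 0.25·log₂(0.25/0.0648) = 0.48697
  P(3)·log₂(P(3)/Q(3)) = 0.25·log₂(0.25/0.2135) = 0.05692
  P(4)·log₂(P(4)/Q(4)) = 0.25·log₂(0.25/0.1717) = 0.13551

D_KL(P||Q) = -0.28438 + 0.48697 + 0.05692 + 0.13551 = 0.39502 ≈ 0.3950 bits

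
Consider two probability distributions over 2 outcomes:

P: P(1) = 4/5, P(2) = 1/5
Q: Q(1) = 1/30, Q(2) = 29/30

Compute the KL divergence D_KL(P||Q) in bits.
3.2134 bits

D_KL(P||Q) = Σ P(x) log₂(P(x)/Q(x))

Computing term by term:
  P(1)·log₂(P(1)/Q(1)) = (4/5)·log₂((4/5)/(1/30)) = 3.66797
  P(2)·log₂(P(2)/Q(2)) = (1/5)·log₂((1/5)/(29/30)) = -0.45460

D_KL(P||Q) = 3.66797 - 0.45460 = 3.21337 ≈ 3.2134 bits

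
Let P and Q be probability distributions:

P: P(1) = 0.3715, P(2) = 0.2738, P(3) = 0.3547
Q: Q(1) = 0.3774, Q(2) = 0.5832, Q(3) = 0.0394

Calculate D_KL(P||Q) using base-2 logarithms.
0.8174 bits

D_KL(P||Q) = Σ P(x) log₂(P(x)/Q(x))

Computing term by term:
  P(1)·log₂(P(1)/Q(1)) = 0.3715·log₂(0.3715/0.3774) = -0.00845
  P(2)·log₂(P(2)/Q(2)) = 0.2738·log₂(0.2738/0.5832) = -0.29868
  P(3)·log₂(P(3)/Q(3)) = 0.3547·log₂(0.3547/0.0394) = 1.12452

D_KL(P||Q) = -0.00845 - 0.29868 + 1.12452 = 0.81739 ≈ 0.8174 bits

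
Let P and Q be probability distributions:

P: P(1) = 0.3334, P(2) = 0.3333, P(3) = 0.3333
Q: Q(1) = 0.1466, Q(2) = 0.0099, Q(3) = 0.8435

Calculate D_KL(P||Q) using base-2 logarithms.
1.6396 bits

D_KL(P||Q) = Σ P(x) log₂(P(x)/Q(x))

Computing term by term:
  P(1)·log₂(P(1)/Q(1)) = 0.3334·log₂(0.3334/0.1466) = 0.39520
  P(2)·log₂(P(2)/Q(2)) = 0.3333·log₂(0.3333/0.0099) = 1.69091
  P(3)·log₂(P(3)/Q(3)) = 0.3333·log₂(0.3333/0.8435) = -0.44648

D_KL(P||Q) = 0.39520 + 1.69091 - 0.44648 = 1.63963 ≈ 1.6396 bits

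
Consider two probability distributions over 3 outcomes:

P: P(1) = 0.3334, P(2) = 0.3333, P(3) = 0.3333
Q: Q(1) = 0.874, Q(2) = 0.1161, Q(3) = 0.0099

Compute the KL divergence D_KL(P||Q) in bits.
1.7345 bits

D_KL(P||Q) = Σ P(x) log₂(P(x)/Q(x))

Computing term by term:
  P(1)·log₂(P(1)/Q(1)) = 0.3334·log₂(0.3334/0.874) = -0.46355
  P(2)·log₂(P(2)/Q(2)) = 0.3333·log₂(0.3333/0.1161) = 0.50710
  P(3)·log₂(P(3)/Q(3)) = 0.3333·log₂(0.3333/0.0099) = 1.69091

D_KL(P||Q) = -0.46355 + 0.50710 + 1.69091 = 1.73446 ≈ 1.7345 bits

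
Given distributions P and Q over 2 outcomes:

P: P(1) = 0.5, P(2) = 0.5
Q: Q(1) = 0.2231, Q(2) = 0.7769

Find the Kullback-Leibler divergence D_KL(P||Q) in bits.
0.2642 bits

D_KL(P||Q) = Σ P(x) log₂(P(x)/Q(x))

Computing term by term:
  P(1)·log₂(P(1)/Q(1)) = 0.5·log₂(0.5/0.2231) = 0.58212
  P(2)·log₂(P(2)/Q(2)) = 0.5·log₂(0.5/0.7769) = -0.31790

D_KL(P||Q) = 0.58212 - 0.31790 = 0.26422 ≈ 0.2642 bits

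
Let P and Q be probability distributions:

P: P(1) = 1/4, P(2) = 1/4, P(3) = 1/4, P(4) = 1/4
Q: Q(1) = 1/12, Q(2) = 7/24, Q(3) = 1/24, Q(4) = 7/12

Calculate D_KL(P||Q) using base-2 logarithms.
0.6813 bits

D_KL(P||Q) = Σ P(x) log₂(P(x)/Q(x))

Computing term by term:
  P(1)·log₂(P(1)/Q(1)) = (1/4)·log₂((1/4)/(1/12)) = 0.39624
  P(2)·log₂(P(2)/Q(2)) = (1/4)·log₂((1/4)/(7/24)) = -0.05560
  P(3)·log₂(P(3)/Q(3)) = (1/4)·log₂((1/4)/(1/24)) = 0.64624
  P(4)·log₂(P(4)/Q(4)) = (1/4)·log₂((1/4)/(7/12)) = -0.30560

D_KL(P||Q) = 0.39624 - 0.05560 + 0.64624 - 0.30560 = 0.68128 ≈ 0.6813 bits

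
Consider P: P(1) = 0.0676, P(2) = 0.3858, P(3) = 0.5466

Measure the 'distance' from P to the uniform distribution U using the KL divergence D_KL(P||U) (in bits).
0.3158 bits

U(i) = 1/3 for all i

D_KL(P||U) = Σ P(x) log₂(P(x) / (1/3))
           = Σ P(x) log₂(P(x)) + log₂(3)
           = log₂(3) - H(P)

H(P) = -Σ P(x) log₂(P(x)):
  -P(1)·log₂(P(1)) = -(0.0676)·log₂(0.0676) = 0.26275
  -P(2)·log₂(P(2)) = -(0.3858)·log₂(0.3858) = 0.53012
  -P(3)·log₂(P(3)) = -(0.5466)·log₂(0.5466) = 0.47633
H(P) = 0.26275 + 0.53012 + 0.47633 = 1.26920 bits

log₂(3) = 1.58496 bits

D_KL(P||U) = 1.58496 - 1.26920 = 0.31576 ≈ 0.3158 bits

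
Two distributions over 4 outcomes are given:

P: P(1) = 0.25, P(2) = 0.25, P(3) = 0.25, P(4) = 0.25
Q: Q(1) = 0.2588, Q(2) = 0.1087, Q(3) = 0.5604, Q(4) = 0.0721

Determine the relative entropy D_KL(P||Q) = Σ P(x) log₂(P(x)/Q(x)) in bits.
0.4452 bits

D_KL(P||Q) = Σ P(x) log₂(P(x)/Q(x))

Computing term by term:
  P(1)·log₂(P(1)/Q(1)) = 0.25·log₂(0.25/0.2588) = -0.01248
  P(2)·log₂(P(2)/Q(2)) = 0.25·log₂(0.25/0.1087) = 0.30039
  P(3)·log₂(P(3)/Q(3)) = 0.25·log₂(0.25/0.5604) = -0.29113
  P(4)·log₂(P(4)/Q(4)) = 0.25·log₂(0.25/0.0721) = 0.44846

D_KL(P||Q) = -0.01248 + 0.30039 - 0.29113 + 0.44846 = 0.44524 ≈ 0.4452 bits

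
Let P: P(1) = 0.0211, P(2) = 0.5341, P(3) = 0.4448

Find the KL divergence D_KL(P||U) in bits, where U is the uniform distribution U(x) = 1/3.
0.4644 bits

U(i) = 1/3 for all i

D_KL(P||U) = Σ P(x) log₂(P(x) / (1/3))
           = Σ P(x) log₂(P(x)) + log₂(3)
           = log₂(3) - H(P)

H(P) = -Σ P(x) log₂(P(x)):
  -P(1)·log₂(P(1)) = -(0.0211)·log₂(0.0211) = 0.11746
  -P(2)·log₂(P(2)) = -(0.5341)·log₂(0.5341) = 0.48326
  -P(3)·log₂(P(3)) = -(0.4448)·log₂(0.4448) = 0.51987
H(P) = 0.11746 + 0.48326 + 0.51987 = 1.12059 bits

log₂(3) = 1.58496 bits

D_KL(P||U) = 1.58496 - 1.12059 = 0.46437 ≈ 0.4644 bits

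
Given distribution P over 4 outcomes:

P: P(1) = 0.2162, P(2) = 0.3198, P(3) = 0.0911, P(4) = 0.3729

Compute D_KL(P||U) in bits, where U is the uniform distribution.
0.1507 bits

U(i) = 1/4 for all i

D_KL(P||U) = Σ P(x) log₂(P(x) / (1/4))
           = Σ P(x) log₂(P(x)) + log₂(4)
           = log₂(4) - H(P)

H(P) = -Σ P(x) log₂(P(x)):
  -P(1)·log₂(P(1)) = -(0.2162)·log₂(0.2162) = 0.47771
  -P(2)·log₂(P(2)) = -(0.3198)·log₂(0.3198) = 0.52599
  -P(3)·log₂(P(3)) = -(0.0911)·log₂(0.0911) = 0.31488
  -P(4)·log₂(P(4)) = -(0.3729)·log₂(0.3729) = 0.53069
H(P) = 0.47771 + 0.52599 + 0.31488 + 0.53069 = 1.84927 bits

log₂(4) = 2.00000 bits

D_KL(P||U) = 2.00000 - 1.84927 = 0.15073 ≈ 0.1507 bits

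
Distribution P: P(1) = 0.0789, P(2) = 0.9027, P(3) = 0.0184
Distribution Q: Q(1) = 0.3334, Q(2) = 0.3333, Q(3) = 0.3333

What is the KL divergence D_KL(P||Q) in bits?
1.0566 bits

D_KL(P||Q) = Σ P(x) log₂(P(x)/Q(x))

Computing term by term:
  P(1)·log₂(P(1)/Q(1)) = 0.0789·log₂(0.0789/0.3334) = -0.16405
  P(2)·log₂(P(2)/Q(2)) = 0.9027·log₂(0.9027/0.3333) = 1.29756
  P(3)·log₂(P(3)/Q(3)) = 0.0184·log₂(0.0184/0.3333) = -0.07689

D_KL(P||Q) = -0.16405 + 1.29756 - 0.07689 = 1.05662 ≈ 1.0566 bits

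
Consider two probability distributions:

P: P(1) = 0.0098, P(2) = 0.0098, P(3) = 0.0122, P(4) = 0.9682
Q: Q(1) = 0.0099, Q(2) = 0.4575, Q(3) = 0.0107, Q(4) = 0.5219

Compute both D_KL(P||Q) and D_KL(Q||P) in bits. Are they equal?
D_KL(P||Q) = 0.8110 bits, D_KL(Q||P) = 2.0696 bits. No, they are not equal.

D_KL(P||Q) = Σ P(x) log₂(P(x)/Q(x))

Computing term by term:
  P(1)·log₂(P(1)/Q(1)) = 0.0098·log₂(0.0098/0.0099) = -0.00014
  P(2)·log₂(P(2)/Q(2)) = 0.0098·log₂(0.0098/0.4575) = -0.05434
  P(3)·log₂(P(3)/Q(3)) = 0.0122·log₂(0.0122/0.0107) = 0.00231
  P(4)·log₂(P(4)/Q(4)) = 0.9682·log₂(0.9682/0.5219) = 0.86318

D_KL(P||Q) = -0.00014 - 0.05434 + 0.00231 + 0.86318 = 0.81101 ≈ 0.8110 bits

D_KL(Q||P) = Σ Q(x) log₂(Q(x)/P(x))

Computing term by term:
  Q(1)·log₂(Q(1)/P(1)) = 0.0099·log₂(0.0099/0.0098) = 0.00015
  Q(2)·log₂(Q(2)/P(2)) = 0.4575·log₂(0.4575/0.0098) = 2.53677
  Q(3)·log₂(Q(3)/P(3)) = 0.0107·log₂(0.0107/0.0122) = -0.00203
  Q(4)·log₂(Q(4)/P(4)) = 0.5219·log₂(0.5219/0.9682) = -0.46529

D_KL(Q||P) = 0.00015 + 2.53677 - 0.00203 - 0.46529 = 2.06960 ≈ 2.0696 bits

These are NOT equal (difference: 1.2586 bits). KL divergence is asymmetric: D_KL(P||Q) ≠ D_KL(Q||P) in general.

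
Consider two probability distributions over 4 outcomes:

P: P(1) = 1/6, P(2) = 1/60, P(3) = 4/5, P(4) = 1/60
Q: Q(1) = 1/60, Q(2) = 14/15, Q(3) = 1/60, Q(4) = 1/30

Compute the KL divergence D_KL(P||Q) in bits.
4.9082 bits

D_KL(P||Q) = Σ P(x) log₂(P(x)/Q(x))

Computing term by term:
  P(1)·log₂(P(1)/Q(1)) = (1/6)·log₂((1/6)/(1/60)) = 0.55365
  P(2)·log₂(P(2)/Q(2)) = (1/60)·log₂((1/60)/(14/15)) = -0.09679
  P(3)·log₂(P(3)/Q(3)) = (4/5)·log₂((4/5)/(1/60)) = 4.46797
  P(4)·log₂(P(4)/Q(4)) = (1/60)·log₂((1/60)/(1/30)) = -0.01667

D_KL(P||Q) = 0.55365 - 0.09679 + 4.46797 - 0.01667 = 4.90816 ≈ 4.9082 bits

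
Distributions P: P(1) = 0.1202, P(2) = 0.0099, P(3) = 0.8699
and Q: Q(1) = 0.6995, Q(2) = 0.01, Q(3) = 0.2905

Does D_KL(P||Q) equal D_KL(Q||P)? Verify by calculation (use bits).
D_KL(P||Q) = 1.0709 bits, D_KL(Q||P) = 1.3178 bits. No — D_KL(P||Q) ≠ D_KL(Q||P) for this pair.

D_KL(P||Q) = Σ P(x) log₂(P(x)/Q(x))

Computing term by term:
  P(1)·log₂(P(1)/Q(1)) = 0.1202·log₂(0.1202/0.6995) = -0.30541
  P(2)·log₂(P(2)/Q(2)) = 0.0099·log₂(0.0099/0.01) = -0.00014
  P(3)·log₂(P(3)/Q(3)) = 0.8699·log₂(0.8699/0.2905) = 1.37645

D_KL(P||Q) = -0.30541 - 0.00014 + 1.37645 = 1.07090 ≈ 1.0709 bits

D_KL(Q||P) = Σ Q(x) log₂(Q(x)/P(x))

Computing term by term:
  Q(1)·log₂(Q(1)/P(1)) = 0.6995·log₂(0.6995/0.1202) = 1.77735
  Q(2)·log₂(Q(2)/P(2)) = 0.01·log₂(0.01/0.0099) = 0.00014
  Q(3)·log₂(Q(3)/P(3)) = 0.2905·log₂(0.2905/0.8699) = -0.45966

D_KL(Q||P) = 1.77735 + 0.00014 - 0.45966 = 1.31783 ≈ 1.3178 bits

These are NOT equal (difference: 0.2469 bits). KL divergence is asymmetric: D_KL(P||Q) ≠ D_KL(Q||P) in general.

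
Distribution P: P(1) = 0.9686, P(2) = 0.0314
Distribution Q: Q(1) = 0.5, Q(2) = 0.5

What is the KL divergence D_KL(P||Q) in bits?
0.7986 bits

D_KL(P||Q) = Σ P(x) log₂(P(x)/Q(x))

Computing term by term:
  P(1)·log₂(P(1)/Q(1)) = 0.9686·log₂(0.9686/0.5) = 0.92402
  P(2)·log₂(P(2)/Q(2)) = 0.0314·log₂(0.0314/0.5) = -0.12538

D_KL(P||Q) = 0.92402 - 0.12538 = 0.79864 ≈ 0.7986 bits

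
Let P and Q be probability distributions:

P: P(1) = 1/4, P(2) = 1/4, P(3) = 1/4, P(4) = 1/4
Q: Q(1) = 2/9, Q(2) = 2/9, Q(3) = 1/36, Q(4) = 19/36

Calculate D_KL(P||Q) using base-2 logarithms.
0.6079 bits

D_KL(P||Q) = Σ P(x) log₂(P(x)/Q(x))

Computing term by term:
  P(1)·log₂(P(1)/Q(1)) = (1/4)·log₂((1/4)/(2/9)) = 0.04248
  P(2)·log₂(P(2)/Q(2)) = (1/4)·log₂((1/4)/(2/9)) = 0.04248
  P(3)·log₂(P(3)/Q(3)) = (1/4)·log₂((1/4)/(1/36)) = 0.79248
  P(4)·log₂(P(4)/Q(4)) = (1/4)·log₂((1/4)/(19/36)) = -0.26950

D_KL(P||Q) = 0.04248 + 0.04248 + 0.79248 - 0.26950 = 0.60794 ≈ 0.6079 bits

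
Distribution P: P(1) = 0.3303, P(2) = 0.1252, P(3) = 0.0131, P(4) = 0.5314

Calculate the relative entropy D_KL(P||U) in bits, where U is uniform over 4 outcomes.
0.5302 bits

U(i) = 1/4 for all i

D_KL(P||U) = Σ P(x) log₂(P(x) / (1/4))
           = Σ P(x) log₂(P(x)) + log₂(4)
           = log₂(4) - H(P)

H(P) = -Σ P(x) log₂(P(x)):
  -P(1)·log₂(P(1)) = -(0.3303)·log₂(0.3303) = 0.52787
  -P(2)·log₂(P(2)) = -(0.1252)·log₂(0.1252) = 0.37531
  -P(3)·log₂(P(3)) = -(0.0131)·log₂(0.0131) = 0.08193
  -P(4)·log₂(P(4)) = -(0.5314)·log₂(0.5314) = 0.48471
H(P) = 0.52787 + 0.37531 + 0.08193 + 0.48471 = 1.46982 bits

log₂(4) = 2.00000 bits

D_KL(P||U) = 2.00000 - 1.46982 = 0.53018 ≈ 0.5302 bits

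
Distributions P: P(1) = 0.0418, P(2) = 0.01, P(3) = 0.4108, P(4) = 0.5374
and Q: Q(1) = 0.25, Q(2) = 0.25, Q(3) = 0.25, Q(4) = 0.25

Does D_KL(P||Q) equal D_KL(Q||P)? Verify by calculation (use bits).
D_KL(P||Q) = 0.7334 bits, D_KL(Q||P) = 1.3509 bits. No — D_KL(P||Q) ≠ D_KL(Q||P) for this pair.

D_KL(P||Q) = Σ P(x) log₂(P(x)/Q(x))

Computing term by term:
  P(1)·log₂(P(1)/Q(1)) = 0.0418·log₂(0.0418/0.25) = -0.10786
  P(2)·log₂(P(2)/Q(2)) = 0.01·log₂(0.01/0.25) = -0.04644
  P(3)·log₂(P(3)/Q(3)) = 0.4108·log₂(0.4108/0.25) = 0.29434
  P(4)·log₂(P(4)/Q(4)) = 0.5374·log₂(0.5374/0.25) = 0.59333

D_KL(P||Q) = -0.10786 - 0.04644 + 0.29434 + 0.59333 = 0.73337 ≈ 0.7334 bits

D_KL(Q||P) = Σ Q(x) log₂(Q(x)/P(x))

Computing term by term:
  Q(1)·log₂(Q(1)/P(1)) = 0.25·log₂(0.25/0.0418) = 0.64509
  Q(2)·log₂(Q(2)/P(2)) = 0.25·log₂(0.25/0.01) = 1.16096
  Q(3)·log₂(Q(3)/P(3)) = 0.25·log₂(0.25/0.4108) = -0.17913
  Q(4)·log₂(Q(4)/P(4)) = 0.25·log₂(0.25/0.5374) = -0.27602

D_KL(Q||P) = 0.64509 + 1.16096 - 0.17913 - 0.27602 = 1.35090 ≈ 1.3509 bits

These are NOT equal (difference: 0.6175 bits). KL divergence is asymmetric: D_KL(P||Q) ≠ D_KL(Q||P) in general.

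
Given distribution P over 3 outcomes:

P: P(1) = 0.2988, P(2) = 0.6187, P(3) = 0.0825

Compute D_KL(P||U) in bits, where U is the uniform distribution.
0.3387 bits

U(i) = 1/3 for all i

D_KL(P||U) = Σ P(x) log₂(P(x) / (1/3))
           = Σ P(x) log₂(P(x)) + log₂(3)
           = log₂(3) - H(P)

H(P) = -Σ P(x) log₂(P(x)):
  -P(1)·log₂(P(1)) = -(0.2988)·log₂(0.2988) = 0.52073
  -P(2)·log₂(P(2)) = -(0.6187)·log₂(0.6187) = 0.42857
  -P(3)·log₂(P(3)) = -(0.0825)·log₂(0.0825) = 0.29696
H(P) = 0.52073 + 0.42857 + 0.29696 = 1.24626 bits

log₂(3) = 1.58496 bits

D_KL(P||U) = 1.58496 - 1.24626 = 0.33870 ≈ 0.3387 bits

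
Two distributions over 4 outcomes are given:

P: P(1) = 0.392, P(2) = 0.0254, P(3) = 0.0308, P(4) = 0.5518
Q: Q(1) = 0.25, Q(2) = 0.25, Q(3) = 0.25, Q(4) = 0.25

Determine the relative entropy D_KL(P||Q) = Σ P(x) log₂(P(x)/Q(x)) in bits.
0.7078 bits

D_KL(P||Q) = Σ P(x) log₂(P(x)/Q(x))

Computing term by term:
  P(1)·log₂(P(1)/Q(1)) = 0.392·log₂(0.392/0.25) = 0.25438
  P(2)·log₂(P(2)/Q(2)) = 0.0254·log₂(0.0254/0.25) = -0.08380
  P(3)·log₂(P(3)/Q(3)) = 0.0308·log₂(0.0308/0.25) = -0.09304
  P(4)·log₂(P(4)/Q(4)) = 0.5518·log₂(0.5518/0.25) = 0.63028

D_KL(P||Q) = 0.25438 - 0.08380 - 0.09304 + 0.63028 = 0.70782 ≈ 0.7078 bits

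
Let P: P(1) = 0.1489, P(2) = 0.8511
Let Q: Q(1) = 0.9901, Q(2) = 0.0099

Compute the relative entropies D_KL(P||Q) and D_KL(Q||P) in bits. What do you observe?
D_KL(P||Q) = 5.0620 bits, D_KL(Q||P) = 2.6426 bits. The two directions give different values (D_KL(P||Q) exceeds D_KL(Q||P) by 2.4194 bits): KL divergence is asymmetric.

D_KL(P||Q) = Σ P(x) log₂(P(x)/Q(x))

Computing term by term:
  P(1)·log₂(P(1)/Q(1)) = 0.1489·log₂(0.1489/0.9901) = -0.40698
  P(2)·log₂(P(2)/Q(2)) = 0.8511·log₂(0.8511/0.0099) = 5.46896

D_KL(P||Q) = -0.40698 + 5.46896 = 5.06198 ≈ 5.0620 bits

D_KL(Q||P) = Σ Q(x) log₂(Q(x)/P(x))

Computing term by term:
  Q(1)·log₂(Q(1)/P(1)) = 0.9901·log₂(0.9901/0.1489) = 2.70617
  Q(2)·log₂(Q(2)/P(2)) = 0.0099·log₂(0.0099/0.8511) = -0.06361

D_KL(Q||P) = 2.70617 - 0.06361 = 2.64256 ≈ 2.6426 bits

These are NOT equal (difference: 2.4194 bits). KL divergence is asymmetric: D_KL(P||Q) ≠ D_KL(Q||P) in general.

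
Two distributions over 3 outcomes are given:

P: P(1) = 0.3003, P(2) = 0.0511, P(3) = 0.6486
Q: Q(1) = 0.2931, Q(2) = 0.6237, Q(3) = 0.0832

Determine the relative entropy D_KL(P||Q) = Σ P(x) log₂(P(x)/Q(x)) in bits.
1.7477 bits

D_KL(P||Q) = Σ P(x) log₂(P(x)/Q(x))

Computing term by term:
  P(1)·log₂(P(1)/Q(1)) = 0.3003·log₂(0.3003/0.2931) = 0.01051
  P(2)·log₂(P(2)/Q(2)) = 0.0511·log₂(0.0511/0.6237) = -0.18444
  P(3)·log₂(P(3)/Q(3)) = 0.6486·log₂(0.6486/0.0832) = 1.92159

D_KL(P||Q) = 0.01051 - 0.18444 + 1.92159 = 1.74766 ≈ 1.7477 bits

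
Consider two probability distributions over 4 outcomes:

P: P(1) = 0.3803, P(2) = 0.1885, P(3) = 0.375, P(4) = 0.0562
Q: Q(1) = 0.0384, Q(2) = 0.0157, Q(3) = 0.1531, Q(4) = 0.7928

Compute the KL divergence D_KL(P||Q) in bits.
2.2040 bits

D_KL(P||Q) = Σ P(x) log₂(P(x)/Q(x))

Computing term by term:
  P(1)·log₂(P(1)/Q(1)) = 0.3803·log₂(0.3803/0.0384) = 1.25802
  P(2)·log₂(P(2)/Q(2)) = 0.1885·log₂(0.1885/0.0157) = 0.67591
  P(3)·log₂(P(3)/Q(3)) = 0.375·log₂(0.375/0.1531) = 0.48466
  P(4)·log₂(P(4)/Q(4)) = 0.0562·log₂(0.0562/0.7928) = -0.21459

D_KL(P||Q) = 1.25802 + 0.67591 + 0.48466 - 0.21459 = 2.20400 ≈ 2.2040 bits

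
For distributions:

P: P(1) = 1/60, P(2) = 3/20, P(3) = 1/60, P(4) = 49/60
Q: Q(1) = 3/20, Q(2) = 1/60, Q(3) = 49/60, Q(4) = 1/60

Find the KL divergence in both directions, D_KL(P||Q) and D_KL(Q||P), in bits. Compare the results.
D_KL(P||Q) = 4.9144 bits, D_KL(Q||P) = 4.9144 bits. The two directions give exactly the same value for this pair.

D_KL(P||Q) = Σ P(x) log₂(P(x)/Q(x))

Computing term by term:
  P(1)·log₂(P(1)/Q(1)) = (1/60)·log₂((1/60)/(3/20)) = -0.05283
  P(2)·log₂(P(2)/Q(2)) = (3/20)·log₂((3/20)/(1/60)) = 0.47549
  P(3)·log₂(P(3)/Q(3)) = (1/60)·log₂((1/60)/(49/60)) = -0.09358
  P(4)·log₂(P(4)/Q(4)) = (49/60)·log₂((49/60)/(1/60)) = 4.58535

D_KL(P||Q) = -0.05283 + 0.47549 - 0.09358 + 4.58535 = 4.91443 ≈ 4.9144 bits

D_KL(Q||P) = Σ Q(x) log₂(Q(x)/P(x))

Computing term by term:
  Q(1)·log₂(Q(1)/P(1)) = (3/20)·log₂((3/20)/(1/60)) = 0.47549
  Q(2)·log₂(Q(2)/P(2)) = (1/60)·log₂((1/60)/(3/20)) = -0.05283
  Q(3)·log₂(Q(3)/P(3)) = (49/60)·log₂((49/60)/(1/60)) = 4.58535
  Q(4)·log₂(Q(4)/P(4)) = (1/60)·log₂((1/60)/(49/60)) = -0.09358

D_KL(Q||P) = 0.47549 - 0.05283 + 4.58535 - 0.09358 = 4.91443 ≈ 4.9144 bits

These ARE equal here. Q is P with outcomes relabeled (Q(1) = P(2), Q(2) = P(1), Q(3) = P(4), Q(4) = P(3)) by a relabeling that is its own inverse, so the two sums contain exactly the same terms in a different order. This is a special case — KL divergence is not symmetric in general: D_KL(P||Q) ≠ D_KL(Q||P) for most P, Q.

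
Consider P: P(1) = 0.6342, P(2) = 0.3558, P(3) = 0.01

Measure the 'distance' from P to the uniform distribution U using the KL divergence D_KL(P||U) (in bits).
0.5714 bits

U(i) = 1/3 for all i

D_KL(P||U) = Σ P(x) log₂(P(x) / (1/3))
           = Σ P(x) log₂(P(x)) + log₂(3)
           = log₂(3) - H(P)

H(P) = -Σ P(x) log₂(P(x)):
  -P(1)·log₂(P(1)) = -(0.6342)·log₂(0.6342) = 0.41666
  -P(2)·log₂(P(2)) = -(0.3558)·log₂(0.3558) = 0.53045
  -P(3)·log₂(P(3)) = -(0.01)·log₂(0.01) = 0.06644
H(P) = 0.41666 + 0.53045 + 0.06644 = 1.01355 bits

log₂(3) = 1.58496 bits

D_KL(P||U) = 1.58496 - 1.01355 = 0.57141 ≈ 0.5714 bits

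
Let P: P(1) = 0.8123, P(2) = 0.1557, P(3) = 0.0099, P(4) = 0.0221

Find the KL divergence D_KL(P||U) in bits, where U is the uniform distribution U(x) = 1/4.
1.1511 bits

U(i) = 1/4 for all i

D_KL(P||U) = Σ P(x) log₂(P(x) / (1/4))
           = Σ P(x) log₂(P(x)) + log₂(4)
           = log₂(4) - H(P)

H(P) = -Σ P(x) log₂(P(x)):
  -P(1)·log₂(P(1)) = -(0.8123)·log₂(0.8123) = 0.24362
  -P(2)·log₂(P(2)) = -(0.1557)·log₂(0.1557) = 0.41777
  -P(3)·log₂(P(3)) = -(0.0099)·log₂(0.0099) = 0.06592
  -P(4)·log₂(P(4)) = -(0.0221)·log₂(0.0221) = 0.12155
H(P) = 0.24362 + 0.41777 + 0.06592 + 0.12155 = 0.84886 bits

log₂(4) = 2.00000 bits

D_KL(P||U) = 2.00000 - 0.84886 = 1.15114 ≈ 1.1511 bits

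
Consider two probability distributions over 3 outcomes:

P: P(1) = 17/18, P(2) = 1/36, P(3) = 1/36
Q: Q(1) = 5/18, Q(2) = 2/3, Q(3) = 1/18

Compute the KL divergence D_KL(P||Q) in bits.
1.5123 bits

D_KL(P||Q) = Σ P(x) log₂(P(x)/Q(x))

Computing term by term:
  P(1)·log₂(P(1)/Q(1)) = (17/18)·log₂((17/18)/(5/18)) = 1.66745
  P(2)·log₂(P(2)/Q(2)) = (1/36)·log₂((1/36)/(2/3)) = -0.12736
  P(3)·log₂(P(3)/Q(3)) = (1/36)·log₂((1/36)/(1/18)) = -0.02778

D_KL(P||Q) = 1.66745 - 0.12736 - 0.02778 = 1.51231 ≈ 1.5123 bits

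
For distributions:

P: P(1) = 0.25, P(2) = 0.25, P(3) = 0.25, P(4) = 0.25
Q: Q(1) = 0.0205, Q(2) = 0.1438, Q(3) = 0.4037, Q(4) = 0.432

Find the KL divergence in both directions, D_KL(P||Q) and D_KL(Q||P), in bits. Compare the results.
D_KL(P||Q) = 0.7314 bits, D_KL(Q||P) = 0.4313 bits. D_KL(P||Q) is larger than D_KL(Q||P) by 0.3001 bits; the two directions differ.

D_KL(P||Q) = Σ P(x) log₂(P(x)/Q(x))

Computing term by term:
  P(1)·log₂(P(1)/Q(1)) = 0.25·log₂(0.25/0.0205) = 0.90206
  P(2)·log₂(P(2)/Q(2)) = 0.25·log₂(0.25/0.1438) = 0.19947
  P(3)·log₂(P(3)/Q(3)) = 0.25·log₂(0.25/0.4037) = -0.17284
  P(4)·log₂(P(4)/Q(4)) = 0.25·log₂(0.25/0.432) = -0.19728

D_KL(P||Q) = 0.90206 + 0.19947 - 0.17284 - 0.19728 = 0.73141 ≈ 0.7314 bits

D_KL(Q||P) = Σ Q(x) log₂(Q(x)/P(x))

Computing term by term:
  Q(1)·log₂(Q(1)/P(1)) = 0.0205·log₂(0.0205/0.25) = -0.07397
  Q(2)·log₂(Q(2)/P(2)) = 0.1438·log₂(0.1438/0.25) = -0.11473
  Q(3)·log₂(Q(3)/P(3)) = 0.4037·log₂(0.4037/0.25) = 0.27910
  Q(4)·log₂(Q(4)/P(4)) = 0.432·log₂(0.432/0.25) = 0.34089

D_KL(Q||P) = -0.07397 - 0.11473 + 0.27910 + 0.34089 = 0.43129 ≈ 0.4313 bits

These are NOT equal (difference: 0.3001 bits). KL divergence is asymmetric: D_KL(P||Q) ≠ D_KL(Q||P) in general.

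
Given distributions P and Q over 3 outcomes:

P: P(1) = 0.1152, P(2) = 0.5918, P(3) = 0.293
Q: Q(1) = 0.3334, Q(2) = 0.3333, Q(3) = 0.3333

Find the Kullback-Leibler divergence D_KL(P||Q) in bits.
0.2591 bits

D_KL(P||Q) = Σ P(x) log₂(P(x)/Q(x))

Computing term by term:
  P(1)·log₂(P(1)/Q(1)) = 0.1152·log₂(0.1152/0.3334) = -0.17661
  P(2)·log₂(P(2)/Q(2)) = 0.5918·log₂(0.5918/0.3333) = 0.49018
  P(3)·log₂(P(3)/Q(3)) = 0.293·log₂(0.293/0.3333) = -0.05447

D_KL(P||Q) = -0.17661 + 0.49018 - 0.05447 = 0.25910 ≈ 0.2591 bits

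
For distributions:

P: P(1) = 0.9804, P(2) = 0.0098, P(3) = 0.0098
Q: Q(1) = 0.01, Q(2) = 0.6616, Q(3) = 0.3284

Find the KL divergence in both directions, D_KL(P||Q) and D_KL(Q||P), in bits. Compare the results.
D_KL(P||Q) = 6.3764 bits, D_KL(Q||P) = 5.6183 bits. D_KL(P||Q) is larger than D_KL(Q||P) by 0.7581 bits; the two directions differ.

D_KL(P||Q) = Σ P(x) log₂(P(x)/Q(x))

Computing term by term:
  P(1)·log₂(P(1)/Q(1)) = 0.9804·log₂(0.9804/0.01) = 6.48564
  P(2)·log₂(P(2)/Q(2)) = 0.0098·log₂(0.0098/0.6616) = -0.05955
  P(3)·log₂(P(3)/Q(3)) = 0.0098·log₂(0.0098/0.3284) = -0.04965

D_KL(P||Q) = 6.48564 - 0.05955 - 0.04965 = 6.37644 ≈ 6.3764 bits

D_KL(Q||P) = Σ Q(x) log₂(Q(x)/P(x))

Computing term by term:
  Q(1)·log₂(Q(1)/P(1)) = 0.01·log₂(0.01/0.9804) = -0.06615
  Q(2)·log₂(Q(2)/P(2)) = 0.6616·log₂(0.6616/0.0098) = 4.02057
  Q(3)·log₂(Q(3)/P(3)) = 0.3284·log₂(0.3284/0.0098) = 1.66385

D_KL(Q||P) = -0.06615 + 4.02057 + 1.66385 = 5.61827 ≈ 5.6183 bits

These are NOT equal (difference: 0.7581 bits). KL divergence is asymmetric: D_KL(P||Q) ≠ D_KL(Q||P) in general.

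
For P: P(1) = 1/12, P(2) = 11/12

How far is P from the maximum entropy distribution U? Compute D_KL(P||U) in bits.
0.5862 bits

U(i) = 1/2 for all i

D_KL(P||U) = Σ P(x) log₂(P(x) / (1/2))
           = Σ P(x) log₂(P(x)) + log₂(2)
           = log₂(2) - H(P)

H(P) = -Σ P(x) log₂(P(x)):
  -P(1)·log₂(P(1)) = -(1/12)·log₂(1/12) = 0.29875
  -P(2)·log₂(P(2)) = -(11/12)·log₂(11/12) = 0.11507
H(P) = 0.29875 + 0.11507 = 0.41382 bits

log₂(2) = 1.00000 bits

D_KL(P||U) = 1.00000 - 0.41382 = 0.58618 ≈ 0.5862 bits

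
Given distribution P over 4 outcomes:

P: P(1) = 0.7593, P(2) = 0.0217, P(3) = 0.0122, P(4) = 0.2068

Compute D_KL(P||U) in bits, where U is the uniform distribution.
1.0307 bits

U(i) = 1/4 for all i

D_KL(P||U) = Σ P(x) log₂(P(x) / (1/4))
           = Σ P(x) log₂(P(x)) + log₂(4)
           = log₂(4) - H(P)

H(P) = -Σ P(x) log₂(P(x)):
  -P(1)·log₂(P(1)) = -(0.7593)·log₂(0.7593) = 0.30164
  -P(2)·log₂(P(2)) = -(0.0217)·log₂(0.0217) = 0.11992
  -P(3)·log₂(P(3)) = -(0.0122)·log₂(0.0122) = 0.07756
  -P(4)·log₂(P(4)) = -(0.2068)·log₂(0.2068) = 0.47020
H(P) = 0.30164 + 0.11992 + 0.07756 + 0.47020 = 0.96932 bits

log₂(4) = 2.00000 bits

D_KL(P||U) = 2.00000 - 0.96932 = 1.03068 ≈ 1.0307 bits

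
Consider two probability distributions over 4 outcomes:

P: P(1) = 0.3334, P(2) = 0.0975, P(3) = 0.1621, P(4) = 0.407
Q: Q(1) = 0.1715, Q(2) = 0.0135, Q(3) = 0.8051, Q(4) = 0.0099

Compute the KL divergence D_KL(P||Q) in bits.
2.4052 bits

D_KL(P||Q) = Σ P(x) log₂(P(x)/Q(x))

Computing term by term:
  P(1)·log₂(P(1)/Q(1)) = 0.3334·log₂(0.3334/0.1715) = 0.31975
  P(2)·log₂(P(2)/Q(2)) = 0.0975·log₂(0.0975/0.0135) = 0.27811
  P(3)·log₂(P(3)/Q(3)) = 0.1621·log₂(0.1621/0.8051) = -0.37482
  P(4)·log₂(P(4)/Q(4)) = 0.407·log₂(0.407/0.0099) = 2.18211

D_KL(P||Q) = 0.31975 + 0.27811 - 0.37482 + 2.18211 = 2.40515 ≈ 2.4052 bits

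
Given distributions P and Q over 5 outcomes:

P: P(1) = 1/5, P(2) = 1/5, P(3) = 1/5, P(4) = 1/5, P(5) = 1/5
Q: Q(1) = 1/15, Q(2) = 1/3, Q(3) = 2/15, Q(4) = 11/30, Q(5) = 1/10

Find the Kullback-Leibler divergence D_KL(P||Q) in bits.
0.3117 bits

D_KL(P||Q) = Σ P(x) log₂(P(x)/Q(x))

Computing term by term:
  P(1)·log₂(P(1)/Q(1)) = (1/5)·log₂((1/5)/(1/15)) = 0.31699
  P(2)·log₂(P(2)/Q(2)) = (1/5)·log₂((1/5)/(1/3)) = -0.14739
  P(3)·log₂(P(3)/Q(3)) = (1/5)·log₂((1/5)/(2/15)) = 0.11699
  P(4)·log₂(P(4)/Q(4)) = (1/5)·log₂((1/5)/(11/30)) = -0.17489
  P(5)·log₂(P(5)/Q(5)) = (1/5)·log₂((1/5)/(1/10)) = 0.20000

D_KL(P||Q) = 0.31699 - 0.14739 + 0.11699 - 0.17489 + 0.20000 = 0.31170 ≈ 0.3117 bits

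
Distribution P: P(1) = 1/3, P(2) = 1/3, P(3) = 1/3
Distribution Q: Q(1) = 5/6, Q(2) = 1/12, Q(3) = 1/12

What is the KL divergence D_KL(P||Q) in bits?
0.8927 bits

D_KL(P||Q) = Σ P(x) log₂(P(x)/Q(x))

Computing term by term:
  P(1)·log₂(P(1)/Q(1)) = (1/3)·log₂((1/3)/(5/6)) = -0.44064
  P(2)·log₂(P(2)/Q(2)) = (1/3)·log₂((1/3)/(1/12)) = 0.66667
  P(3)·log₂(P(3)/Q(3)) = (1/3)·log₂((1/3)/(1/12)) = 0.66667

D_KL(P||Q) = -0.44064 + 0.66667 + 0.66667 = 0.89270 ≈ 0.8927 bits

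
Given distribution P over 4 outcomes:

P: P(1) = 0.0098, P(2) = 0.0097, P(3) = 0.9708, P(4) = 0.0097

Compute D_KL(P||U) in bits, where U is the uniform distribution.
1.7634 bits

U(i) = 1/4 for all i

D_KL(P||U) = Σ P(x) log₂(P(x) / (1/4))
           = Σ P(x) log₂(P(x)) + log₂(4)
           = log₂(4) - H(P)

H(P) = -Σ P(x) log₂(P(x)):
  -P(1)·log₂(P(1)) = -(0.0098)·log₂(0.0098) = 0.06540
  -P(2)·log₂(P(2)) = -(0.0097)·log₂(0.0097) = 0.06487
  -P(3)·log₂(P(3)) = -(0.9708)·log₂(0.9708) = 0.04151
  -P(4)·log₂(P(4)) = -(0.0097)·log₂(0.0097) = 0.06487
H(P) = 0.06540 + 0.06487 + 0.04151 + 0.06487 = 0.23665 bits

log₂(4) = 2.00000 bits

D_KL(P||U) = 2.00000 - 0.23665 = 1.76335 ≈ 1.7634 bits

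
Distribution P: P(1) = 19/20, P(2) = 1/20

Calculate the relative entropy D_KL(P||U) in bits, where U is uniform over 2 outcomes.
0.7136 bits

U(i) = 1/2 for all i

D_KL(P||U) = Σ P(x) log₂(P(x) / (1/2))
           = Σ P(x) log₂(P(x)) + log₂(2)
           = log₂(2) - H(P)

H(P) = -Σ P(x) log₂(P(x)):
  -P(1)·log₂(P(1)) = -(19/20)·log₂(19/20) = 0.07030
  -P(2)·log₂(P(2)) = -(1/20)·log₂(1/20) = 0.21610
H(P) = 0.07030 + 0.21610 = 0.28640 bits

log₂(2) = 1.00000 bits

D_KL(P||U) = 1.00000 - 0.28640 = 0.71360 ≈ 0.7136 bits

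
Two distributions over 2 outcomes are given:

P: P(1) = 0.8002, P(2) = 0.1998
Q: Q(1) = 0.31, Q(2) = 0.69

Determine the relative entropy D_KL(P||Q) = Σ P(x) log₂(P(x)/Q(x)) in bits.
0.7375 bits

D_KL(P||Q) = Σ P(x) log₂(P(x)/Q(x))

Computing term by term:
  P(1)·log₂(P(1)/Q(1)) = 0.8002·log₂(0.8002/0.31) = 1.09475
  P(2)·log₂(P(2)/Q(2)) = 0.1998·log₂(0.1998/0.69) = -0.35725

D_KL(P||Q) = 1.09475 - 0.35725 = 0.73750 ≈ 0.7375 bits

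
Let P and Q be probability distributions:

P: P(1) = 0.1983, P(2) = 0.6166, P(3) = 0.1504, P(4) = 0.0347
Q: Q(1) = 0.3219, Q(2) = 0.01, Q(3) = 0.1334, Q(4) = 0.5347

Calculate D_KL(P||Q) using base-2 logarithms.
3.4170 bits

D_KL(P||Q) = Σ P(x) log₂(P(x)/Q(x))

Computing term by term:
  P(1)·log₂(P(1)/Q(1)) = 0.1983·log₂(0.1983/0.3219) = -0.13860
  P(2)·log₂(P(2)/Q(2)) = 0.6166·log₂(0.6166/0.01) = 3.66647
  P(3)·log₂(P(3)/Q(3)) = 0.1504·log₂(0.1504/0.1334) = 0.02603
  P(4)·log₂(P(4)/Q(4)) = 0.0347·log₂(0.0347/0.5347) = -0.13692

D_KL(P||Q) = -0.13860 + 3.66647 + 0.02603 - 0.13692 = 3.41698 ≈ 3.4170 bits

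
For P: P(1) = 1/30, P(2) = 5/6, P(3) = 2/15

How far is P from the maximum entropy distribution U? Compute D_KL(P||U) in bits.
0.8146 bits

U(i) = 1/3 for all i

D_KL(P||U) = Σ P(x) log₂(P(x) / (1/3))
           = Σ P(x) log₂(P(x)) + log₂(3)
           = log₂(3) - H(P)

H(P) = -Σ P(x) log₂(P(x)):
  -P(1)·log₂(P(1)) = -(1/30)·log₂(1/30) = 0.16356
  -P(2)·log₂(P(2)) = -(5/6)·log₂(5/6) = 0.21920
  -P(3)·log₂(P(3)) = -(2/15)·log₂(2/15) = 0.38759
H(P) = 0.16356 + 0.21920 + 0.38759 = 0.77035 bits

log₂(3) = 1.58496 bits

D_KL(P||U) = 1.58496 - 0.77035 = 0.81461 ≈ 0.8146 bits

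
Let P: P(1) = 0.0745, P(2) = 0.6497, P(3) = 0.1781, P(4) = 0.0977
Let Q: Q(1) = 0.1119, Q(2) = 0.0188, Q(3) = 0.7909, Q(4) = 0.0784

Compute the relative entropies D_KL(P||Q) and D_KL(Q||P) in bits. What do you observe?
D_KL(P||Q) = 2.9248 bits, D_KL(Q||P) = 1.6458 bits. The two directions give different values (D_KL(P||Q) exceeds D_KL(Q||P) by 1.2790 bits): KL divergence is asymmetric.

D_KL(P||Q) = Σ P(x) log₂(P(x)/Q(x))

Computing term by term:
  P(1)·log₂(P(1)/Q(1)) = 0.0745·log₂(0.0745/0.1119) = -0.04372
  P(2)·log₂(P(2)/Q(2)) = 0.6497·log₂(0.6497/0.0188) = 3.32060
  P(3)·log₂(P(3)/Q(3)) = 0.1781·log₂(0.1781/0.7909) = -0.38306
  P(4)·log₂(P(4)/Q(4)) = 0.0977·log₂(0.0977/0.0784) = 0.03102

D_KL(P||Q) = -0.04372 + 3.32060 - 0.38306 + 0.03102 = 2.92484 ≈ 2.9248 bits

D_KL(Q||P) = Σ Q(x) log₂(Q(x)/P(x))

Computing term by term:
  Q(1)·log₂(Q(1)/P(1)) = 0.1119·log₂(0.1119/0.0745) = 0.06567
  Q(2)·log₂(Q(2)/P(2)) = 0.0188·log₂(0.0188/0.6497) = -0.09609
  Q(3)·log₂(Q(3)/P(3)) = 0.7909·log₂(0.7909/0.1781) = 1.70107
  Q(4)·log₂(Q(4)/P(4)) = 0.0784·log₂(0.0784/0.0977) = -0.02489

D_KL(Q||P) = 0.06567 - 0.09609 + 1.70107 - 0.02489 = 1.64576 ≈ 1.6458 bits

These are NOT equal (difference: 1.2790 bits). KL divergence is asymmetric: D_KL(P||Q) ≠ D_KL(Q||P) in general.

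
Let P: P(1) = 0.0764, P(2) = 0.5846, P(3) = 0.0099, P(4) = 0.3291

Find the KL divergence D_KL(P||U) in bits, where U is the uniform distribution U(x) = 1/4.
0.6702 bits

U(i) = 1/4 for all i

D_KL(P||U) = Σ P(x) log₂(P(x) / (1/4))
           = Σ P(x) log₂(P(x)) + log₂(4)
           = log₂(4) - H(P)

H(P) = -Σ P(x) log₂(P(x)):
  -P(1)·log₂(P(1)) = -(0.0764)·log₂(0.0764) = 0.28347
  -P(2)·log₂(P(2)) = -(0.5846)·log₂(0.5846) = 0.45276
  -P(3)·log₂(P(3)) = -(0.0099)·log₂(0.0099) = 0.06592
  -P(4)·log₂(P(4)) = -(0.3291)·log₂(0.3291) = 0.52768
H(P) = 0.28347 + 0.45276 + 0.06592 + 0.52768 = 1.32983 bits

log₂(4) = 2.00000 bits

D_KL(P||U) = 2.00000 - 1.32983 = 0.67017 ≈ 0.6702 bits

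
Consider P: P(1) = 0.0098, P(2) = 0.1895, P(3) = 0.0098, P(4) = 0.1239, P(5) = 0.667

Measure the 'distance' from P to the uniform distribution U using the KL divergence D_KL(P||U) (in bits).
0.9734 bits

U(i) = 1/5 for all i

D_KL(P||U) = Σ P(x) log₂(P(x) / (1/5))
           = Σ P(x) log₂(P(x)) + log₂(5)
           = log₂(5) - H(P)

H(P) = -Σ P(x) log₂(P(x)):
  -P(1)·log₂(P(1)) = -(0.0098)·log₂(0.0098) = 0.06540
  -P(2)·log₂(P(2)) = -(0.1895)·log₂(0.1895) = 0.45475
  -P(3)·log₂(P(3)) = -(0.0098)·log₂(0.0098) = 0.06540
  -P(4)·log₂(P(4)) = -(0.1239)·log₂(0.1239) = 0.37328
  -P(5)·log₂(P(5)) = -(0.667)·log₂(0.667) = 0.38969
H(P) = 0.06540 + 0.45475 + 0.06540 + 0.37328 + 0.38969 = 1.34852 bits

log₂(5) = 2.32193 bits

D_KL(P||U) = 2.32193 - 1.34852 = 0.97341 ≈ 0.9734 bits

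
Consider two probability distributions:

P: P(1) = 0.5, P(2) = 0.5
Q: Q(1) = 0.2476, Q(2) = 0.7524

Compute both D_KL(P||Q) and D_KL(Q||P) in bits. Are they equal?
D_KL(P||Q) = 0.2122 bits, D_KL(Q||P) = 0.1925 bits. No, they are not equal.

D_KL(P||Q) = Σ P(x) log₂(P(x)/Q(x))

Computing term by term:
  P(1)·log₂(P(1)/Q(1)) = 0.5·log₂(0.5/0.2476) = 0.50696
  P(2)·log₂(P(2)/Q(2)) = 0.5·log₂(0.5/0.7524) = -0.29479

D_KL(P||Q) = 0.50696 - 0.29479 = 0.21217 ≈ 0.2122 bits

D_KL(Q||P) = Σ Q(x) log₂(Q(x)/P(x))

Computing term by term:
  Q(1)·log₂(Q(1)/P(1)) = 0.2476·log₂(0.2476/0.5) = -0.25105
  Q(2)·log₂(Q(2)/P(2)) = 0.7524·log₂(0.7524/0.5) = 0.44359

D_KL(Q||P) = -0.25105 + 0.44359 = 0.19254 ≈ 0.1925 bits

These are NOT equal (difference: 0.0197 bits). KL divergence is asymmetric: D_KL(P||Q) ≠ D_KL(Q||P) in general.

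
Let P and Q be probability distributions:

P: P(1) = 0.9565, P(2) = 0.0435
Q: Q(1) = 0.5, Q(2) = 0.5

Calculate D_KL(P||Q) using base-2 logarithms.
0.7419 bits

D_KL(P||Q) = Σ P(x) log₂(P(x)/Q(x))

Computing term by term:
  P(1)·log₂(P(1)/Q(1)) = 0.9565·log₂(0.9565/0.5) = 0.89513
  P(2)·log₂(P(2)/Q(2)) = 0.0435·log₂(0.0435/0.5) = -0.15324

D_KL(P||Q) = 0.89513 - 0.15324 = 0.74189 ≈ 0.7419 bits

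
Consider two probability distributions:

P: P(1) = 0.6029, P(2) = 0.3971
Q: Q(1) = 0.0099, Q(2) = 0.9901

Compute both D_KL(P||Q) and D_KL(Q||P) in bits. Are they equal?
D_KL(P||Q) = 3.0508 bits, D_KL(Q||P) = 1.2463 bits. No, they are not equal.

D_KL(P||Q) = Σ P(x) log₂(P(x)/Q(x))

Computing term by term:
  P(1)·log₂(P(1)/Q(1)) = 0.6029·log₂(0.6029/0.0099) = 3.57420
  P(2)·log₂(P(2)/Q(2)) = 0.3971·log₂(0.3971/0.9901) = -0.52341

D_KL(P||Q) = 3.57420 - 0.52341 = 3.05079 ≈ 3.0508 bits

D_KL(Q||P) = Σ Q(x) log₂(Q(x)/P(x))

Computing term by term:
  Q(1)·log₂(Q(1)/P(1)) = 0.0099·log₂(0.0099/0.6029) = -0.05869
  Q(2)·log₂(Q(2)/P(2)) = 0.9901·log₂(0.9901/0.3971) = 1.30502

D_KL(Q||P) = -0.05869 + 1.30502 = 1.24633 ≈ 1.2463 bits

These are NOT equal (difference: 1.8045 bits). KL divergence is asymmetric: D_KL(P||Q) ≠ D_KL(Q||P) in general.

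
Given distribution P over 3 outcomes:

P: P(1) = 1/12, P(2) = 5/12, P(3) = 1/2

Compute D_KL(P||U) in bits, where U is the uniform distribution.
0.2600 bits

U(i) = 1/3 for all i

D_KL(P||U) = Σ P(x) log₂(P(x) / (1/3))
           = Σ P(x) log₂(P(x)) + log₂(3)
           = log₂(3) - H(P)

H(P) = -Σ P(x) log₂(P(x)):
  -P(1)·log₂(P(1)) = -(1/12)·log₂(1/12) = 0.29875
  -P(2)·log₂(P(2)) = -(5/12)·log₂(5/12) = 0.52626
  -P(3)·log₂(P(3)) = -(1/2)·log₂(1/2) = 0.50000
H(P) = 0.29875 + 0.52626 + 0.50000 = 1.32501 bits

log₂(3) = 1.58496 bits

D_KL(P||U) = 1.58496 - 1.32501 = 0.25995 ≈ 0.2600 bits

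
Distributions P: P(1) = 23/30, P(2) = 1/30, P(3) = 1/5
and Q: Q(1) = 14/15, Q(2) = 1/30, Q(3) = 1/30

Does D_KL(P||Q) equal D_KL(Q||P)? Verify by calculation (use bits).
D_KL(P||Q) = 0.2994 bits, D_KL(Q||P) = 0.1787 bits. No — D_KL(P||Q) ≠ D_KL(Q||P) for this pair.

D_KL(P||Q) = Σ P(x) log₂(P(x)/Q(x))

Computing term by term:
  P(1)·log₂(P(1)/Q(1)) = (23/30)·log₂((23/30)/(14/15)) = -0.21757
  P(2)·log₂(P(2)/Q(2)) = (1/30)·log₂((1/30)/(1/30)) = 0.00000
  P(3)·log₂(P(3)/Q(3)) = (1/5)·log₂((1/5)/(1/30)) = 0.51699

D_KL(P||Q) = -0.21757 + 0.00000 + 0.51699 = 0.29942 ≈ 0.2994 bits

D_KL(Q||P) = Σ Q(x) log₂(Q(x)/P(x))

Computing term by term:
  Q(1)·log₂(Q(1)/P(1)) = (14/15)·log₂((14/15)/(23/30)) = 0.26487
  Q(2)·log₂(Q(2)/P(2)) = (1/30)·log₂((1/30)/(1/30)) = 0.00000
  Q(3)·log₂(Q(3)/P(3)) = (1/30)·log₂((1/30)/(1/5)) = -0.08617

D_KL(Q||P) = 0.26487 + 0.00000 - 0.08617 = 0.17870 ≈ 0.1787 bits

These are NOT equal (difference: 0.1207 bits). KL divergence is asymmetric: D_KL(P||Q) ≠ D_KL(Q||P) in general.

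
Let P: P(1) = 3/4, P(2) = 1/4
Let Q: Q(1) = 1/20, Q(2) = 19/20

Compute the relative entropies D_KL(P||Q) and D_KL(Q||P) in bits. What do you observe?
D_KL(P||Q) = 2.4487 bits, D_KL(Q||P) = 1.6344 bits. The two directions give different values (D_KL(P||Q) exceeds D_KL(Q||P) by 0.8143 bits): KL divergence is asymmetric.

D_KL(P||Q) = Σ P(x) log₂(P(x)/Q(x))

Computing term by term:
  P(1)·log₂(P(1)/Q(1)) = (3/4)·log₂((3/4)/(1/20)) = 2.93017
  P(2)·log₂(P(2)/Q(2)) = (1/4)·log₂((1/4)/(19/20)) = -0.48150

D_KL(P||Q) = 2.93017 - 0.48150 = 2.44867 ≈ 2.4487 bits

D_KL(Q||P) = Σ Q(x) log₂(Q(x)/P(x))

Computing term by term:
  Q(1)·log₂(Q(1)/P(1)) = (1/20)·log₂((1/20)/(3/4)) = -0.19534
  Q(2)·log₂(Q(2)/P(2)) = (19/20)·log₂((19/20)/(1/4)) = 1.82970

D_KL(Q||P) = -0.19534 + 1.82970 = 1.63436 ≈ 1.6344 bits

These are NOT equal (difference: 0.8143 bits). KL divergence is asymmetric: D_KL(P||Q) ≠ D_KL(Q||P) in general.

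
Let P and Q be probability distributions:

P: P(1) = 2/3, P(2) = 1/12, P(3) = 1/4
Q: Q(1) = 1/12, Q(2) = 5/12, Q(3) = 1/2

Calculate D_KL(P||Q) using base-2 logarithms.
1.5565 bits

D_KL(P||Q) = Σ P(x) log₂(P(x)/Q(x))

Computing term by term:
  P(1)·log₂(P(1)/Q(1)) = (2/3)·log₂((2/3)/(1/12)) = 2.00000
  P(2)·log₂(P(2)/Q(2)) = (1/12)·log₂((1/12)/(5/12)) = -0.19349
  P(3)·log₂(P(3)/Q(3)) = (1/4)·log₂((1/4)/(1/2)) = -0.25000

D_KL(P||Q) = 2.00000 - 0.19349 - 0.25000 = 1.55651 ≈ 1.5565 bits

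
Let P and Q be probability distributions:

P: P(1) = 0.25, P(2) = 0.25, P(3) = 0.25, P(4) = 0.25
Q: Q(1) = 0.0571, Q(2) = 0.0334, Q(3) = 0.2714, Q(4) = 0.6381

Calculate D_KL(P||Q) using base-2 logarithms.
0.8910 bits

D_KL(P||Q) = Σ P(x) log₂(P(x)/Q(x))

Computing term by term:
  P(1)·log₂(P(1)/Q(1)) = 0.25·log₂(0.25/0.0571) = 0.53259
  P(2)·log₂(P(2)/Q(2)) = 0.25·log₂(0.25/0.0334) = 0.72600
  P(3)·log₂(P(3)/Q(3)) = 0.25·log₂(0.25/0.2714) = -0.02962
  P(4)·log₂(P(4)/Q(4)) = 0.25·log₂(0.25/0.6381) = -0.33796

D_KL(P||Q) = 0.53259 + 0.72600 - 0.02962 - 0.33796 = 0.89101 ≈ 0.8910 bits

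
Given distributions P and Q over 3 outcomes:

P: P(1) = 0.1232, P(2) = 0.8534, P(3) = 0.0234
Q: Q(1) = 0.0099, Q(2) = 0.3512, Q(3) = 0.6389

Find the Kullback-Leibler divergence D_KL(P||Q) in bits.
1.4296 bits

D_KL(P||Q) = Σ P(x) log₂(P(x)/Q(x))

Computing term by term:
  P(1)·log₂(P(1)/Q(1)) = 0.1232·log₂(0.1232/0.0099) = 0.44813
  P(2)·log₂(P(2)/Q(2)) = 0.8534·log₂(0.8534/0.3512) = 1.09315
  P(3)·log₂(P(3)/Q(3)) = 0.0234·log₂(0.0234/0.6389) = -0.11164

D_KL(P||Q) = 0.44813 + 1.09315 - 0.11164 = 1.42964 ≈ 1.4296 bits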